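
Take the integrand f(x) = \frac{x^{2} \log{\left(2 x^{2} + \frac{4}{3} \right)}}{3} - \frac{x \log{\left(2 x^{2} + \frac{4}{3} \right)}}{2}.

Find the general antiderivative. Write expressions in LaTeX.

F(x) = \frac{36 x^{3} \log{\left(2 x^{2} + \frac{4}{3} \right)} - 24 x^{3} - 81 x^{2} \log{\left(2 x^{2} + \frac{4}{3} \right)} + 81 x^{2} + 48 x - 54 \log{\left(x^{2} + \frac{2}{3} \right)} - 16 \sqrt{6} \operatorname{atan}{\left(\frac{\sqrt{6} x}{2} \right)}}{324} + C

Integrate term by term and add the pieces.
Check: d/dx[\frac{36 x^{3} \log{\left(2 x^{2} + \frac{4}{3} \right)} - 24 x^{3} - 81 x^{2} \log{\left(2 x^{2} + \frac{4}{3} \right)} + 81 x^{2} + 48 x - 54 \log{\left(x^{2} + \frac{2}{3} \right)} - 16 \sqrt{6} \operatorname{atan}{\left(\frac{\sqrt{6} x}{2} \right)}}{324}] = \frac{x^{2} \log{\left(x^{2} + \frac{2}{3} \right)}}{3} + \frac{x^{2} \log{\left(2 \right)}}{3} - \frac{x \log{\left(x^{2} + \frac{2}{3} \right)}}{2} - \frac{x \log{\left(2 \right)}}{2}, which equals f(x).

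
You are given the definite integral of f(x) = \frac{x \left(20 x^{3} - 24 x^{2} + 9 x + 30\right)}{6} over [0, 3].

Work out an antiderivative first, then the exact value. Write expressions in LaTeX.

Antiderivative: F(x) = \frac{2 x^{5}}{3} - x^{4} + \frac{x^{3}}{2} + \frac{5 x^{2}}{2}; value = 117

For F(x) to be correct the identity F'(x) - f(x) = 0 must hold.
F(x) = \frac{2 x^{5}}{3} - x^{4} + \frac{x^{3}}{2} + \frac{5 x^{2}}{2} is an antiderivative of f.
Check: d/dx[\frac{2 x^{5}}{3} - x^{4} + \frac{x^{3}}{2} + \frac{5 x^{2}}{2}] = \frac{10 x^{4}}{3} - 4 x^{3} + \frac{3 x^{2}}{2} + 5 x, which equals f(x).
F(3) = 117; F(0) = 0.
Integral = F(3) - F(0) = 117.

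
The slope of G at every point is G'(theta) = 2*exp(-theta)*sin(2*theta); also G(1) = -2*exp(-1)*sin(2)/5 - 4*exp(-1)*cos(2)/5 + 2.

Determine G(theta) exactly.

G(theta) = 2*(5*exp(theta) - sin(2*theta) - 2*cos(2*theta))*exp(-theta)/5

For G(theta) to be correct, d/dtheta[G] must agree with the stated G'(theta) identically.
A general antiderivative is -2*exp(-theta)*sin(2*theta)/5 - 4*exp(-theta)*cos(2*theta)/5 + C.
The condition gives C = -2*exp(-1)*sin(2)/5 - 4*exp(-1)*cos(2)/5 + 2 - (-2*exp(-1)*sin(2)/5 - 4*exp(-1)*cos(2)/5) = 2.
So G(theta) = 2*(5*exp(theta) - sin(2*theta) - 2*cos(2*theta))*exp(-theta)/5.
Check: d/dtheta[2*(5*exp(theta) - sin(2*theta) - 2*cos(2*theta))*exp(-theta)/5] = 2*exp(-theta)*sin(2*theta) = G'(theta).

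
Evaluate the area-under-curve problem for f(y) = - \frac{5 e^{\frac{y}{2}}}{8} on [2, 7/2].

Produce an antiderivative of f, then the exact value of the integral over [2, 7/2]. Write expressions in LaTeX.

Antiderivative: F(y) = - \frac{5 e^{\frac{y}{2}}}{4}; value = - \frac{5 e^{\frac{7}{4}}}{4} + \frac{5 e}{4}

Whatever form F(y) takes, F'(y) = f(y) is non-negotiable.
F(y) = - \frac{5 e^{\frac{y}{2}}}{4} is an antiderivative of f.
Check: d/dy[- \frac{5 e^{\frac{y}{2}}}{4}] = - \frac{5 e^{\frac{y}{2}}}{8} = f(y).
F(7/2) = - \frac{5 e^{\frac{7}{4}}}{4}; F(2) = - \frac{5 e}{4}.
Integral = F(7/2) - F(2) = - \frac{5 e^{\frac{7}{4}}}{4} + \frac{5 e}{4}.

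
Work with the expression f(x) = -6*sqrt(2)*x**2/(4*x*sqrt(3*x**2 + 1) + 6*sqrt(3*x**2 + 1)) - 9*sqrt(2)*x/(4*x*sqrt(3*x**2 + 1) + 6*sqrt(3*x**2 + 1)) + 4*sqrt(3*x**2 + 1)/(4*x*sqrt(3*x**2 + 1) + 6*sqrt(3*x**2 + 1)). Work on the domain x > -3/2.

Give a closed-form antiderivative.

An antiderivative is F(x) = -sqrt(2)*sqrt(3*x**2 + 1)/2 + log(x + 3/2).

Integrate term by term and add the pieces.
Check: d/dx[-sqrt(2)*sqrt(3*x**2 + 1)/2 + log(x + 3/2)] = (-6*sqrt(2)*x**2 - 9*sqrt(2)*x + 4*sqrt(3*x**2 + 1))/(4*x*sqrt(3*x**2 + 1) + 6*sqrt(3*x**2 + 1)), which equals f(x).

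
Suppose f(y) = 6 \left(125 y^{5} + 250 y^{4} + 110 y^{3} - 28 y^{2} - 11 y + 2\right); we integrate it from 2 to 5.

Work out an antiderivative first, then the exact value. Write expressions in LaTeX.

f matches the chain-rule pattern g'(h)*h' with inner function h(y) = - 5 y^{2} - 4 y + 1; substituting u = h(y) collapses the integral.
F(y) = - \left(- 5 y^{2} - 4 y + 1\right)^{3} is an antiderivative of f.
Check: d/dy[- \left(- 5 y^{2} - 4 y + 1\right)^{3}] = 750 y^{5} + 1500 y^{4} + 660 y^{3} - 168 y^{2} - 66 y + 12, which equals f(y).
F(5) = 2985984; F(2) = 19683.
Integral = F(5) - F(2) = 2966301.

Antiderivative: F(y) = - \left(- 5 y^{2} - 4 y + 1\right)^{3}; value = 2966301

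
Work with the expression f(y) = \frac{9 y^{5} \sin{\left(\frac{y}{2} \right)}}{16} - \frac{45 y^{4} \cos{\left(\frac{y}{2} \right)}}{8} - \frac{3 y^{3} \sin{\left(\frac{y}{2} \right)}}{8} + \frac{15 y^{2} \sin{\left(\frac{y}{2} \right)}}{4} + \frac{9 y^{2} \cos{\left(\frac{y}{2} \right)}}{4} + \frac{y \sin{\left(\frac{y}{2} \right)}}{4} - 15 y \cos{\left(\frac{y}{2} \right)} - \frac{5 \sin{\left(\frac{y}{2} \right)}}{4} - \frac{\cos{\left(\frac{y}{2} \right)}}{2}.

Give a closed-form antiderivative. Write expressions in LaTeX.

An antiderivative is F(y) = - \frac{3 \left(\frac{3 y^{5}}{4} - \frac{y^{3}}{2} + 5 y^{2} + \frac{y}{3} - \frac{5}{3}\right) \cos{\left(\frac{y}{2} \right)}}{2}.

f has the shape u'v + uv' for u = - \frac{9 y^{5}}{8} + \frac{3 y^{3}}{4} - \frac{15 y^{2}}{2} - \frac{y}{2} + \frac{5}{2} and v = \cos{\left(\frac{y}{2} \right)} — it is the derivative of the product u*v.
Check: d/dy[- \frac{3 \left(\frac{3 y^{5}}{4} - \frac{y^{3}}{2} + 5 y^{2} + \frac{y}{3} - \frac{5}{3}\right) \cos{\left(\frac{y}{2} \right)}}{2}] = \frac{9 y^{5} \sin{\left(\frac{y}{2} \right)}}{16} - \frac{45 y^{4} \cos{\left(\frac{y}{2} \right)}}{8} - \frac{3 y^{3} \sin{\left(\frac{y}{2} \right)}}{8} + \frac{15 y^{2} \sin{\left(\frac{y}{2} \right)}}{4} + \frac{9 y^{2} \cos{\left(\frac{y}{2} \right)}}{4} + \frac{y \sin{\left(\frac{y}{2} \right)}}{4} - 15 y \cos{\left(\frac{y}{2} \right)} - \frac{5 \sin{\left(\frac{y}{2} \right)}}{4} - \frac{\cos{\left(\frac{y}{2} \right)}}{2} = f(y).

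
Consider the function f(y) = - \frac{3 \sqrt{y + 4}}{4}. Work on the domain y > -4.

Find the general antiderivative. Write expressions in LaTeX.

F(y) = - \frac{\left(y + 4\right)^{\frac{3}{2}}}{2} + C

Check any antiderivative F(y) by computing F'(y) and comparing it with f(y).
Check: d/dy[- \frac{\left(y + 4\right)^{\frac{3}{2}}}{2}] = - \frac{3 \sqrt{y + 4}}{4} = f(y).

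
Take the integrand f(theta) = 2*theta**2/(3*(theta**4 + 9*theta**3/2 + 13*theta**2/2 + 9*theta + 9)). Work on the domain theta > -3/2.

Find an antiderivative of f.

An antiderivative is F(theta) = 4*log(theta + 3/2)/17 - 4*log(theta + 3)/11 + 12*log(theta**2 + 2)/187 - 20*sqrt(2)*atan(sqrt(2)*theta/2)/561.

Factor the denominator (3*(theta + 3)*(2*theta + 3)*(theta**2 + 2)) and decompose: f = 8*(9*theta - 5)/(561*(theta**2 + 2)) + 8/(17*(2*theta + 3)) - 4/(11*(theta + 3)); each piece integrates to a log, atan, or power term.
Check: d/dtheta[4*log(theta + 3/2)/17 - 4*log(theta + 3)/11 + 12*log(theta**2 + 2)/187 - 20*sqrt(2)*atan(sqrt(2)*theta/2)/561] = 4*theta**2/(6*theta**4 + 27*theta**3 + 39*theta**2 + 54*theta + 54), which equals f(theta).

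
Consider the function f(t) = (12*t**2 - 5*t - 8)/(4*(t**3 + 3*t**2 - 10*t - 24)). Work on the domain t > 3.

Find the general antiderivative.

The denominator factors as 4*(t - 3)*(t + 2)*(t + 4); partial fractions split f into directly integrable pieces: 51/(14*(t + 4)) - 5/(4*(t + 2)) + 17/(28*(t - 3)).
Check: d/dt[(17*log(t - 3) - 35*log(t + 2) + 102*log(t + 4))/28] = (12*t**2 - 5*t - 8)/(4*t**3 + 12*t**2 - 40*t - 96), which equals f(t).

F(t) = (17*log(t - 3) - 35*log(t + 2) + 102*log(t + 4))/28 + C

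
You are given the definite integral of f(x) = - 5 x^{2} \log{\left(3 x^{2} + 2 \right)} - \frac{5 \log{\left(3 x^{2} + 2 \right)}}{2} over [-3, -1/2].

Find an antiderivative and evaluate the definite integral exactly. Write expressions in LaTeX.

Antiderivative: F(x) = \frac{10 x^{3}}{9} + \frac{25 x}{9} + \left(- \frac{5 x^{3}}{3} - \frac{5 x}{2}\right) \log{\left(3 x^{2} + 2 \right)} - \frac{25 \sqrt{6} \operatorname{atan}{\left(\frac{\sqrt{6} x}{2} \right)}}{27}; value = - \frac{105 \log{\left(29 \right)}}{2} - \frac{25 \sqrt{6} \operatorname{atan}{\left(\frac{3 \sqrt{6}}{2} \right)}}{27} + \frac{25 \sqrt{6} \operatorname{atan}{\left(\frac{\sqrt{6}}{4} \right)}}{27} + \frac{35 \log{\left(\frac{11}{4} \right)}}{24} + \frac{1325}{36}

The integrand splits into summands that can be handled one at a time.
F(x) = \frac{10 x^{3}}{9} + \frac{25 x}{9} + \left(- \frac{5 x^{3}}{3} - \frac{5 x}{2}\right) \log{\left(3 x^{2} + 2 \right)} - \frac{25 \sqrt{6} \operatorname{atan}{\left(\frac{\sqrt{6} x}{2} \right)}}{27} is an antiderivative of f.
Check: d/dx[\frac{10 x^{3}}{9} + \frac{25 x}{9} + \left(- \frac{5 x^{3}}{3} - \frac{5 x}{2}\right) \log{\left(3 x^{2} + 2 \right)} - \frac{25 \sqrt{6} \operatorname{atan}{\left(\frac{\sqrt{6} x}{2} \right)}}{27}] = - 5 x^{2} \log{\left(3 x^{2} + 2 \right)} - \frac{5 \log{\left(3 x^{2} + 2 \right)}}{2} = f(x).
F(-1/2) = - \frac{55}{36} + \frac{25 \sqrt{6} \operatorname{atan}{\left(\frac{\sqrt{6}}{4} \right)}}{27} + \frac{35 \log{\left(\frac{11}{4} \right)}}{24}; F(-3) = - \frac{115}{3} + \frac{25 \sqrt{6} \operatorname{atan}{\left(\frac{3 \sqrt{6}}{2} \right)}}{27} + \frac{105 \log{\left(29 \right)}}{2}.
Integral = F(-1/2) - F(-3) = - \frac{105 \log{\left(29 \right)}}{2} - \frac{25 \sqrt{6} \operatorname{atan}{\left(\frac{3 \sqrt{6}}{2} \right)}}{27} + \frac{25 \sqrt{6} \operatorname{atan}{\left(\frac{\sqrt{6}}{4} \right)}}{27} + \frac{35 \log{\left(\frac{11}{4} \right)}}{24} + \frac{1325}{36}.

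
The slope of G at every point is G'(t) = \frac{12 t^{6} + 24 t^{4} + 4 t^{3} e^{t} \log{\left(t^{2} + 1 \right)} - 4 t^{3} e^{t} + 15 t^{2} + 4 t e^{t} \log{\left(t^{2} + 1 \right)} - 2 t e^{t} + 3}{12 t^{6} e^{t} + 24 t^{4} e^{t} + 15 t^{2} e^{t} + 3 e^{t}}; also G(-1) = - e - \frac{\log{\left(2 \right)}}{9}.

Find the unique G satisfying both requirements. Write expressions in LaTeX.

G(t) = \frac{- 6 t^{2} - e^{t} \log{\left(t^{2} + 1 \right)} - 3}{6 t^{2} e^{t} + 3 e^{t}}

For G(t) to be correct, d/dt[G] must agree with the stated G'(t) identically.
A general antiderivative is - e^{- t} - \frac{\log{\left(t^{2} + 1 \right)}}{3 \left(2 t^{2} + 1\right)} + C.
The condition gives C = - e - \frac{\log{\left(2 \right)}}{9} - (- e - \frac{\log{\left(2 \right)}}{9}) = 0.
So G(t) = \frac{- 6 t^{2} - e^{t} \log{\left(t^{2} + 1 \right)} - 3}{6 t^{2} e^{t} + 3 e^{t}}.
Check: d/dt[\frac{- 6 t^{2} - e^{t} \log{\left(t^{2} + 1 \right)} - 3}{6 t^{2} e^{t} + 3 e^{t}}] = \frac{12 t^{6} + 24 t^{4} + 4 t^{3} e^{t} \log{\left(t^{2} + 1 \right)} - 4 t^{3} e^{t} + 15 t^{2} + 4 t e^{t} \log{\left(t^{2} + 1 \right)} - 2 t e^{t} + 3}{12 t^{6} e^{t} + 24 t^{4} e^{t} + 15 t^{2} e^{t} + 3 e^{t}} = G'(t).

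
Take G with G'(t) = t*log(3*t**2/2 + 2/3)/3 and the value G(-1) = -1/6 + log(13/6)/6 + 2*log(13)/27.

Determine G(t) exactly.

A candidate passes only if d/dt[G] lands on the given G'(t) exactly.
A general antiderivative is t**2*log(3*t**2/2 + 2/3)/6 - t**2/6 + 2*log(9*t**2 + 4)/27 + C.
The condition gives C = -1/6 + log(13/6)/6 + 2*log(13)/27 - (-1/6 + log(13/6)/6 + 2*log(13)/27) = 0.
So G(t) = (9*t**2*log(3*t**2/2 + 2/3) - 9*t**2 + 4*log(9*t**2 + 4))/54.
Check: d/dt[(9*t**2*log(3*t**2/2 + 2/3) - 9*t**2 + 4*log(9*t**2 + 4))/54] = t*log(9*t**2 + 4)/3 - t*log(6)/3, which equals G'(t).

G(t) = (9*t**2*log(3*t**2/2 + 2/3) - 9*t**2 + 4*log(9*t**2 + 4))/54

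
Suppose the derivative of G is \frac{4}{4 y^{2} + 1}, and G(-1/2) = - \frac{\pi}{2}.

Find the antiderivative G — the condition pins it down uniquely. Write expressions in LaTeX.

Recover the given G'(y) by differentiating a candidate G(y); any mismatch rules it out.
A general antiderivative is 2 \operatorname{atan}{\left(2 y \right)} + C.
The condition gives C = - \frac{\pi}{2} - (- \frac{\pi}{2}) = 0.
So G(y) = 2 \operatorname{atan}{\left(2 y \right)}.
Check: d/dy[2 \operatorname{atan}{\left(2 y \right)}] = \frac{4}{4 y^{2} + 1} = G'(y).

G(y) = 2 \operatorname{atan}{\left(2 y \right)}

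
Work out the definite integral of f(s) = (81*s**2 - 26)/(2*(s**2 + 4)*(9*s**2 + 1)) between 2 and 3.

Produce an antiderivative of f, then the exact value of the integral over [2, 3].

Since d/ds undoes antidifferentiation here, F'(s) = f(s) is required of F(s).
F(s) = (5*atan(s/2) - 3*atan(3*s))/2 is an antiderivative of f.
Check: d/ds[(5*atan(s/2) - 3*atan(3*s))/2] = (81*s**2 - 26)/(18*s**4 + 74*s**2 + 8), which equals f(s).
F(3) = -3*atan(9)/2 + 5*atan(3/2)/2; F(2) = -3*atan(6)/2 + 5*pi/8.
Integral = F(3) - F(2) = -3*atan(9)/2 - 5*pi/8 + 3*atan(6)/2 + 5*atan(3/2)/2.

Antiderivative: F(s) = (5*atan(s/2) - 3*atan(3*s))/2; value = -3*atan(9)/2 - 5*pi/8 + 3*atan(6)/2 + 5*atan(3/2)/2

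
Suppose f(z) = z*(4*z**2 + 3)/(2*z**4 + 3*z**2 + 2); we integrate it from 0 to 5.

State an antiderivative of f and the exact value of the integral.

Antiderivative: F(z) = log(z**4/3 + z**2/2 + 1/3)/2; value = log(3)/2 + log(1327/6)/2

The substitution u = z**4/3 + z**2/2 + 1/3 works: f is exactly (dF/du)*(du/dz) for that inner function.
F(z) = log(z**4/3 + z**2/2 + 1/3)/2 is an antiderivative of f.
Check: d/dz[log(z**4/3 + z**2/2 + 1/3)/2] = (4*z**3 + 3*z)/(2*z**4 + 3*z**2 + 2), which equals f(z).
F(5) = log(1327/6)/2; F(0) = -log(3)/2.
Integral = F(5) - F(0) = log(3)/2 + log(1327/6)/2.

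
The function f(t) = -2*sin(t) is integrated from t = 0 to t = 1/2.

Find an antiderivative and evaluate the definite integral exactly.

Check any antiderivative F(t) by computing F'(t) and comparing it with f(t).
F(t) = 2*cos(t) is an antiderivative of f.
Check: d/dt[2*cos(t)] = -2*sin(t) = f(t).
F(1/2) = 2*cos(1/2); F(0) = 2.
Integral = F(1/2) - F(0) = -2 + 2*cos(1/2).

Antiderivative: F(t) = 2*cos(t); value = -2 + 2*cos(1/2)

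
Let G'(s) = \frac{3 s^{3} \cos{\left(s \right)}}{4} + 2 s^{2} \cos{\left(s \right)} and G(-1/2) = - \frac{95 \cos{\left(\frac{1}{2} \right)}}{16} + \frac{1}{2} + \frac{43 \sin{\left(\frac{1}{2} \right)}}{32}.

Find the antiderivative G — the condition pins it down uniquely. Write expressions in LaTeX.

Integrate term by term and add the pieces.
A general antiderivative is \frac{3 s^{3} \sin{\left(s \right)}}{4} + 2 s^{2} \sin{\left(s \right)} + \frac{9 s^{2} \cos{\left(s \right)}}{4} - \frac{9 s \sin{\left(s \right)}}{2} + 4 s \cos{\left(s \right)} - 4 \sin{\left(s \right)} - \frac{9 \cos{\left(s \right)}}{2} + C.
The condition gives C = - \frac{95 \cos{\left(\frac{1}{2} \right)}}{16} + \frac{1}{2} + \frac{43 \sin{\left(\frac{1}{2} \right)}}{32} - (- \frac{95 \cos{\left(\frac{1}{2} \right)}}{16} + \frac{43 \sin{\left(\frac{1}{2} \right)}}{32}) = \frac{1}{2}.
So G(s) = \frac{3 s^{3} \sin{\left(s \right)}}{4} + 2 s^{2} \sin{\left(s \right)} + \frac{9 s^{2} \cos{\left(s \right)}}{4} - \frac{9 s \sin{\left(s \right)}}{2} + 4 s \cos{\left(s \right)} - 4 \sin{\left(s \right)} - \frac{9 \cos{\left(s \right)}}{2} + \frac{1}{2}.
Check: d/ds[\frac{3 s^{3} \sin{\left(s \right)}}{4} + 2 s^{2} \sin{\left(s \right)} + \frac{9 s^{2} \cos{\left(s \right)}}{4} - \frac{9 s \sin{\left(s \right)}}{2} + 4 s \cos{\left(s \right)} - 4 \sin{\left(s \right)} - \frac{9 \cos{\left(s \right)}}{2} + \frac{1}{2}] = \frac{3 s^{3} \cos{\left(s \right)}}{4} + 2 s^{2} \cos{\left(s \right)} = G'(s).

G(s) = \frac{3 s^{3} \sin{\left(s \right)}}{4} + 2 s^{2} \sin{\left(s \right)} + \frac{9 s^{2} \cos{\left(s \right)}}{4} - \frac{9 s \sin{\left(s \right)}}{2} + 4 s \cos{\left(s \right)} - 4 \sin{\left(s \right)} - \frac{9 \cos{\left(s \right)}}{2} + \frac{1}{2}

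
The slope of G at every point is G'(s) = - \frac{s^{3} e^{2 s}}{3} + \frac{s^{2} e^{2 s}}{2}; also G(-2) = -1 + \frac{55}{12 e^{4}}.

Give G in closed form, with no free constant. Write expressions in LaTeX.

G(s) = - \frac{s^{3} e^{2 s}}{6} + \frac{s^{2} e^{2 s}}{2} - \frac{s e^{2 s}}{2} + \frac{e^{2 s}}{4} - 1

Recognize the product-rule pattern: G'(s) = u'v + uv' with u = - \frac{s^{3}}{6} + \frac{s^{2}}{2} - \frac{s}{2} + \frac{1}{4}, v = e^{2 s}, so integration by parts undoes it.
A general antiderivative is \frac{\left(- 2 s^{3} + 6 s^{2} - 6 s + 3\right) e^{2 s}}{12} + C.
The condition gives C = -1 + \frac{55}{12 e^{4}} - (\frac{55}{12 e^{4}}) = -1.
So G(s) = - \frac{s^{3} e^{2 s}}{6} + \frac{s^{2} e^{2 s}}{2} - \frac{s e^{2 s}}{2} + \frac{e^{2 s}}{4} - 1.
Check: d/ds[- \frac{s^{3} e^{2 s}}{6} + \frac{s^{2} e^{2 s}}{2} - \frac{s e^{2 s}}{2} + \frac{e^{2 s}}{4} - 1] = - \frac{s^{3} e^{2 s}}{3} + \frac{s^{2} e^{2 s}}{2} = G'(s).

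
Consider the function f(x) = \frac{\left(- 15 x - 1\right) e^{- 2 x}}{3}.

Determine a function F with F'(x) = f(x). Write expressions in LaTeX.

An antiderivative is F(x) = \frac{\left(30 x + 17\right) e^{- 2 x}}{12}.

Recognize the product-rule pattern: f = u'v + uv' with u = \frac{5 x}{2} + \frac{17}{12}, v = e^{- 2 x}, so integration by parts undoes it.
Check: d/dx[\frac{\left(30 x + 17\right) e^{- 2 x}}{12}] = \frac{\left(- 15 x - 1\right) e^{- 2 x}}{3} = f(x).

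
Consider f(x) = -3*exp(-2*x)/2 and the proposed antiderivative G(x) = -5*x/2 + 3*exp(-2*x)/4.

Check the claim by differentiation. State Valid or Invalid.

d/dx[G] = (-5*exp(2*x) - 3)*exp(-2*x)/2
d/dx[G] - f(x) = -5/2 != 0.

Invalid: d/dx[G] - f = -5/2, which is not 0.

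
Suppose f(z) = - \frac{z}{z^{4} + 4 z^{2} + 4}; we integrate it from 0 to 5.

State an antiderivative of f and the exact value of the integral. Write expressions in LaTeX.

Antiderivative: F(z) = \frac{3}{4 \left(\frac{3 z^{2}}{2} + 3\right)}; value = - \frac{25}{108}

The substitution u = \frac{3 z^{2}}{2} + 3 works: f is exactly (dF/du)*(du/dz) for that inner function.
F(z) = \frac{3}{4 \left(\frac{3 z^{2}}{2} + 3\right)} is an antiderivative of f.
Check: d/dz[\frac{3}{4 \left(\frac{3 z^{2}}{2} + 3\right)}] = - \frac{z}{z^{4} + 4 z^{2} + 4} = f(z).
F(5) = \frac{1}{54}; F(0) = \frac{1}{4}.
Integral = F(5) - F(0) = - \frac{25}{108}.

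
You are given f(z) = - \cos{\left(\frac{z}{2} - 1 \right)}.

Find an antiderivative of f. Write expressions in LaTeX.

An antiderivative is F(z) = - 2 \sin{\left(\frac{z}{2} - 1 \right)}.

Check any antiderivative F(z) by computing F'(z) and comparing it with f(z).
Check: d/dz[- 2 \sin{\left(\frac{z}{2} - 1 \right)}] = - \cos{\left(\frac{z}{2} - 1 \right)} = f(z).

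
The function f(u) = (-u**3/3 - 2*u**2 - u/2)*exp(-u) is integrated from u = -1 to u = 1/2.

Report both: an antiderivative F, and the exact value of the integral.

Antiderivative: F(u) = u**3*exp(-u)/3 + 3*u**2*exp(-u) + 13*u*exp(-u)/2 + 13*exp(-u)/2; value = -8*exp(1)/3 + 253*exp(-1/2)/24

f has the shape v'r + vr' for v = u**3/3 + 3*u**2 + 13*u/2 + 13/2 and r = exp(-u) — it is the derivative of the product v*r.
F(u) = u**3*exp(-u)/3 + 3*u**2*exp(-u) + 13*u*exp(-u)/2 + 13*exp(-u)/2 is an antiderivative of f.
Check: d/du[u**3*exp(-u)/3 + 3*u**2*exp(-u) + 13*u*exp(-u)/2 + 13*exp(-u)/2] = (-2*u**3 - 12*u**2 - 3*u)*exp(-u)/6, which equals f(u).
F(1/2) = 253*exp(-1/2)/24; F(-1) = 8*exp(1)/3.
Integral = F(1/2) - F(-1) = -8*exp(1)/3 + 253*exp(-1/2)/24.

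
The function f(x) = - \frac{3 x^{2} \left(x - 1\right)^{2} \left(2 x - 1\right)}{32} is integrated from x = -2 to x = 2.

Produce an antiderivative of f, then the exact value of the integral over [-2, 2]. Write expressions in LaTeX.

Antiderivative: F(x) = - \frac{x^{3} \left(x - 1\right)^{3}}{32}; value = \frac{13}{2}

The substitution u = \frac{x^{2}}{4} - \frac{x}{4} works: f is exactly (dF/du)*(du/dx) for that inner function.
F(x) = - \frac{x^{3} \left(x - 1\right)^{3}}{32} is an antiderivative of f.
Check: d/dx[- \frac{x^{3} \left(x - 1\right)^{3}}{32}] = - \frac{3 x^{5}}{16} + \frac{15 x^{4}}{32} - \frac{3 x^{3}}{8} + \frac{3 x^{2}}{32}, which equals f(x).
F(2) = - \frac{1}{4}; F(-2) = - \frac{27}{4}.
Integral = F(2) - F(-2) = \frac{13}{2}.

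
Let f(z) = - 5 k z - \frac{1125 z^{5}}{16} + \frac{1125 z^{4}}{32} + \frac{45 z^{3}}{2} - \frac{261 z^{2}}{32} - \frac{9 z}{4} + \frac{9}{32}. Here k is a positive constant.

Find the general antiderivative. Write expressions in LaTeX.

Integrate term by term and add the pieces.
Check: d/dz[- \frac{5 k z^{2}}{2} - \frac{375 z^{6}}{32} + \frac{225 z^{5}}{32} + \frac{45 z^{4}}{8} - \frac{87 z^{3}}{32} - \frac{9 z^{2}}{8} + \frac{9 z}{32}] = - 5 k z - \frac{1125 z^{5}}{16} + \frac{1125 z^{4}}{32} + \frac{45 z^{3}}{2} - \frac{261 z^{2}}{32} - \frac{9 z}{4} + \frac{9}{32} = f(z).

F(z) = - \frac{5 k z^{2}}{2} - \frac{375 z^{6}}{32} + \frac{225 z^{5}}{32} + \frac{45 z^{4}}{8} - \frac{87 z^{3}}{32} - \frac{9 z^{2}}{8} + \frac{9 z}{32} + C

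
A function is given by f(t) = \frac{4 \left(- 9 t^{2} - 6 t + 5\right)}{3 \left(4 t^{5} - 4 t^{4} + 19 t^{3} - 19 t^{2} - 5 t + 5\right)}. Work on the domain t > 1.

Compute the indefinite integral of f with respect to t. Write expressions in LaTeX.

F(t) = - \frac{20 \log{\left(t - 1 \right)}}{27} + \frac{2 \log{\left(t - \frac{1}{2} \right)}}{63} + \frac{46 \log{\left(t + \frac{1}{2} \right)}}{189} + \frac{44 \log{\left(t^{2} + 5 \right)}}{189} + \frac{32 \sqrt{5} \operatorname{atan}{\left(\frac{\sqrt{5} t}{5} \right)}}{189} + C

The denominator factors as 3 \left(t - 1\right) \left(2 t - 1\right) \left(2 t + 1\right) \left(t^{2} + 5\right); partial fractions split f into directly integrable pieces: \frac{8 \left(11 t + 20\right)}{189 \left(t^{2} + 5\right)} + \frac{92}{189 \left(2 t + 1\right)} + \frac{4}{63 \left(2 t - 1\right)} - \frac{20}{27 \left(t - 1\right)}.
Check: d/dt[- \frac{20 \log{\left(t - 1 \right)}}{27} + \frac{2 \log{\left(t - \frac{1}{2} \right)}}{63} + \frac{46 \log{\left(t + \frac{1}{2} \right)}}{189} + \frac{44 \log{\left(t^{2} + 5 \right)}}{189} + \frac{32 \sqrt{5} \operatorname{atan}{\left(\frac{\sqrt{5} t}{5} \right)}}{189}] = \frac{- 36 t^{2} - 24 t + 20}{12 t^{5} - 12 t^{4} + 57 t^{3} - 57 t^{2} - 15 t + 15}, which equals f(t).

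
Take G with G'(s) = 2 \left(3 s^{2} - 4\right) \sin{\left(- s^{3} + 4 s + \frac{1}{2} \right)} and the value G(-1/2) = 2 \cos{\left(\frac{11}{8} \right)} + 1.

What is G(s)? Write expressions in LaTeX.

G(s) = 2 \cos{\left(- s^{3} + 4 s + \frac{1}{2} \right)} + 1

The substitution u = - s^{3} + 4 s + \frac{1}{2} works: G'(s) is exactly (dG/du)*(du/ds) for that inner function.
A general antiderivative is 2 \cos{\left(- s^{3} + 4 s + \frac{1}{2} \right)} + C.
The condition gives C = 2 \cos{\left(\frac{11}{8} \right)} + 1 - (2 \cos{\left(\frac{11}{8} \right)}) = 1.
So G(s) = 2 \cos{\left(- s^{3} + 4 s + \frac{1}{2} \right)} + 1.
Check: d/ds[2 \cos{\left(- s^{3} + 4 s + \frac{1}{2} \right)} + 1] = 6 s^{2} \sin{\left(- s^{3} + 4 s + \frac{1}{2} \right)} - 8 \sin{\left(- s^{3} + 4 s + \frac{1}{2} \right)}, which equals G'(s).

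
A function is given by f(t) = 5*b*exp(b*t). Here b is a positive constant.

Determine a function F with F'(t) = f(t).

An antiderivative is F(t) = 5*exp(b*t).

Whatever form F(t) takes, F'(t) = f(t) is non-negotiable.
Check: d/dt[5*exp(b*t)] = 5*b*exp(b*t) = f(t).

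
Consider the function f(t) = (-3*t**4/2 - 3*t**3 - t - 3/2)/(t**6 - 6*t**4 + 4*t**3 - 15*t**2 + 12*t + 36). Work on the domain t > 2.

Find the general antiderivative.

F(t) = (-23608*t*log(t - 2) + 1225*t*log(t + 1) + 5733*t*log(t + 3) + 8325*t*log(t**2 + 3) - 7800*sqrt(3)*t*atan(sqrt(3)*t/3) + 47216*log(t - 2) - 2450*log(t + 1) - 11466*log(t + 3) - 16650*log(t**2 + 3) + 15600*sqrt(3)*atan(sqrt(3)*t/3) + 43260)/(88200*t - 176400) + C

Factor the denominator (2*(t - 2)**2*(t + 1)*(t + 3)*(t**2 + 3)) and decompose: f = (37*t - 52)/(196*(t**2 + 3)) + 13/(200*(t + 3)) + 1/(72*(t + 1)) - 2951/(11025*(t - 2)) - 103/(210*(t - 2)**2); each piece integrates to a log, atan, or power term.
Check: d/dt[(-23608*t*log(t - 2) + 1225*t*log(t + 1) + 5733*t*log(t + 3) + 8325*t*log(t**2 + 3) - 7800*sqrt(3)*t*atan(sqrt(3)*t/3) + 47216*log(t - 2) - 2450*log(t + 1) - 11466*log(t + 3) - 16650*log(t**2 + 3) + 15600*sqrt(3)*atan(sqrt(3)*t/3) + 43260)/(88200*t - 176400)] = (-3*t**4 - 6*t**3 - 2*t - 3)/(2*t**6 - 12*t**4 + 8*t**3 - 30*t**2 + 24*t + 72), which equals f(t).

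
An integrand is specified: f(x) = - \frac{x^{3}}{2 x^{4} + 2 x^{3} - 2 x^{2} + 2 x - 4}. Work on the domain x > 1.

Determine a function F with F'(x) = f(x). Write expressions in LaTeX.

The denominator factors as 2 \left(x - 1\right) \left(x + 2\right) \left(x^{2} + 1\right); partial fractions split f into directly integrable pieces: - \frac{3 x - 1}{20 \left(x^{2} + 1\right)} - \frac{4}{15 \left(x + 2\right)} - \frac{1}{12 \left(x - 1\right)}.
Check: d/dx[- \frac{\log{\left(x - 1 \right)}}{12} - \frac{4 \log{\left(x + 2 \right)}}{15} - \frac{3 \log{\left(x^{2} + 1 \right)}}{40} + \frac{\operatorname{atan}{\left(x \right)}}{20}] = - \frac{x^{3}}{2 x^{4} + 2 x^{3} - 2 x^{2} + 2 x - 4} = f(x).

An antiderivative is F(x) = - \frac{\log{\left(x - 1 \right)}}{12} - \frac{4 \log{\left(x + 2 \right)}}{15} - \frac{3 \log{\left(x^{2} + 1 \right)}}{40} + \frac{\operatorname{atan}{\left(x \right)}}{20}.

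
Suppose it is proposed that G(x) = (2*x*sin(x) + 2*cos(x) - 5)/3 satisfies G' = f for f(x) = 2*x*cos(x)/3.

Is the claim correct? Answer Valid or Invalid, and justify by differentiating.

Valid. The derivative of G reproduces f.

d/dx[G] = 2*x*cos(x)/3
This equals f(x) exactly, so the claim holds.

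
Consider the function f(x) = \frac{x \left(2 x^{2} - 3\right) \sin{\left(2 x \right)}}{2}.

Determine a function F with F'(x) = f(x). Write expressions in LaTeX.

Differentiate the proposed F(x) back; it has to land on f(x) exactly.
Check: d/dx[- \frac{x^{3} \cos{\left(2 x \right)}}{2} + \frac{3 x^{2} \sin{\left(2 x \right)}}{4} + \frac{3 x \cos{\left(2 x \right)}}{2} - \frac{3 \sin{\left(2 x \right)}}{4}] = x^{3} \sin{\left(2 x \right)} - \frac{3 x \sin{\left(2 x \right)}}{2}, which equals f(x).

An antiderivative is F(x) = - \frac{x^{3} \cos{\left(2 x \right)}}{2} + \frac{3 x^{2} \sin{\left(2 x \right)}}{4} + \frac{3 x \cos{\left(2 x \right)}}{2} - \frac{3 \sin{\left(2 x \right)}}{4}.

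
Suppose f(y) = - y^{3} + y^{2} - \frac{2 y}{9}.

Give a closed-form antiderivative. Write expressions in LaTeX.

An antiderivative is F(y) = - \frac{y^{2} \left(2 - 3 y\right)^{2}}{36}.

f matches the chain-rule pattern g'(h)*h' with inner function h(y) = - y^{2} + \frac{2 y}{3}; substituting u = h(y) collapses the integral.
Check: d/dy[- \frac{y^{2} \left(2 - 3 y\right)^{2}}{36}] = - y^{3} + y^{2} - \frac{2 y}{9} = f(y).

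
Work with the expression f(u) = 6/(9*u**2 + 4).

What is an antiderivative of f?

An antiderivative is F(u) = atan(3*u/2).

Any candidate F(u) must reproduce f(u) exactly when differentiated.
Check: d/du[atan(3*u/2)] = 6/(9*u**2 + 4) = f(u).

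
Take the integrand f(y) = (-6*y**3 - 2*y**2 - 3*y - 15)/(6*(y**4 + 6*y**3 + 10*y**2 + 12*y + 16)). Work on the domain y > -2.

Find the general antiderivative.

F(y) = (93*log(y + 2) - 349*log(y + 4) + 20*log(y**2 + 2) + 7*sqrt(2)*atan(sqrt(2)*y/2))/216 + C

Factor the denominator (6*(y + 2)*(y + 4)*(y**2 + 2)) and decompose: f = (20*y + 7)/(108*(y**2 + 2)) - 349/(216*(y + 4)) + 31/(72*(y + 2)); each piece integrates to a log, atan, or power term.
Check: d/dy[(93*log(y + 2) - 349*log(y + 4) + 20*log(y**2 + 2) + 7*sqrt(2)*atan(sqrt(2)*y/2))/216] = (-6*y**3 - 2*y**2 - 3*y - 15)/(6*y**4 + 36*y**3 + 60*y**2 + 72*y + 96), which equals f(y).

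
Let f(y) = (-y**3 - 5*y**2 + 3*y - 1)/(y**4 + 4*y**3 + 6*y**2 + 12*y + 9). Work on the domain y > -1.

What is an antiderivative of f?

An antiderivative is F(y) = -log(y + 1) + 7*log(y + 3)/6 - 7*log(y**2 + 3)/12 + sqrt(3)*atan(sqrt(3)*y/3)/2.

Factor the denominator ((y + 1)*(y + 3)*(y**2 + 3)) and decompose: f = -(7*y - 9)/(6*(y**2 + 3)) + 7/(6*(y + 3)) - 1/(y + 1); each piece integrates to a log, atan, or power term.
Check: d/dy[-log(y + 1) + 7*log(y + 3)/6 - 7*log(y**2 + 3)/12 + sqrt(3)*atan(sqrt(3)*y/3)/2] = (-y**3 - 5*y**2 + 3*y - 1)/(y**4 + 4*y**3 + 6*y**2 + 12*y + 9) = f(y).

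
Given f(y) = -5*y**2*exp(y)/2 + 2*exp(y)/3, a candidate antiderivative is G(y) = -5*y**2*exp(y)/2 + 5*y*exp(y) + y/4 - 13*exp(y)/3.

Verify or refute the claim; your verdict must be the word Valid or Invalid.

d/dy[G] = -5*y**2*exp(y)/2 + 2*exp(y)/3 + 1/4
d/dy[G] - f(y) = 1/4 != 0.

Invalid: d/dy[G] - f = 1/4, which is not 0.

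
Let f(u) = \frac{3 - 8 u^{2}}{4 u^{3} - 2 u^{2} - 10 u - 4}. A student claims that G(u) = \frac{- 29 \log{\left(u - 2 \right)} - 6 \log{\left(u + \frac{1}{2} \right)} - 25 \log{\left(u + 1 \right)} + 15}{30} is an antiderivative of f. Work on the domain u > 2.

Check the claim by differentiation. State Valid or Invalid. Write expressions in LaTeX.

Valid - differentiating G returns exactly f.

d/du[G] = \frac{3 - 8 u^{2}}{4 u^{3} - 2 u^{2} - 10 u - 4}
This equals f(u) exactly, so the claim holds.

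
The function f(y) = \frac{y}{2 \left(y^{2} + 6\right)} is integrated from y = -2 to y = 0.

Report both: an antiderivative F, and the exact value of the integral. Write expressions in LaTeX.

Antiderivative: F(y) = \frac{\log{\left(y^{2} + 6 \right)}}{4}; value = - \frac{\log{\left(10 \right)}}{4} + \frac{\log{\left(6 \right)}}{4}

f matches the chain-rule pattern g'(h)*h' with inner function h(y) = y^{2} + 6; substituting u = h(y) collapses the integral.
F(y) = \frac{\log{\left(y^{2} + 6 \right)}}{4} is an antiderivative of f.
Check: d/dy[\frac{\log{\left(y^{2} + 6 \right)}}{4}] = \frac{y}{2 y^{2} + 12}, which equals f(y).
F(0) = \frac{\log{\left(6 \right)}}{4}; F(-2) = \frac{\log{\left(10 \right)}}{4}.
Integral = F(0) - F(-2) = - \frac{\log{\left(10 \right)}}{4} + \frac{\log{\left(6 \right)}}{4}.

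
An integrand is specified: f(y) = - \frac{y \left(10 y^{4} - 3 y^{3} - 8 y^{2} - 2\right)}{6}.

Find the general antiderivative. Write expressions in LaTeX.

F(y) = - \frac{5 y^{6}}{18} + \frac{y^{5}}{10} + \frac{y^{4}}{3} + \frac{y^{2}}{6} + C

Any candidate F(y) must reproduce f(y) exactly when differentiated.
Check: d/dy[- \frac{5 y^{6}}{18} + \frac{y^{5}}{10} + \frac{y^{4}}{3} + \frac{y^{2}}{6}] = - \frac{5 y^{5}}{3} + \frac{y^{4}}{2} + \frac{4 y^{3}}{3} + \frac{y}{3}, which equals f(y).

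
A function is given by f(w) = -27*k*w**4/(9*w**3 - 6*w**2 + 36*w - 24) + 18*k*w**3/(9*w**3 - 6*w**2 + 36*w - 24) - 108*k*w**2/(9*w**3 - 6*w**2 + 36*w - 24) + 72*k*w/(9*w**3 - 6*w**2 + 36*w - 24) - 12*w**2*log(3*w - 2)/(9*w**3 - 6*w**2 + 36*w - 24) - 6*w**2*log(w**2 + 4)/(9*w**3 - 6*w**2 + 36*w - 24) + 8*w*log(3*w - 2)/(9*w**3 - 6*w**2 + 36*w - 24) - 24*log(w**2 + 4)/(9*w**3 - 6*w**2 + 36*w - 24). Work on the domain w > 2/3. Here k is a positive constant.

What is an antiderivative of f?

An antiderivative is F(w) = -(9*k*w**2 + 4*log(3*w - 2)*log(w**2 + 4))/6.

The integrand splits into summands that can be handled one at a time.
Check: d/dw[-(9*k*w**2 + 4*log(3*w - 2)*log(w**2 + 4))/6] = (-27*k*w**4 + 18*k*w**3 - 108*k*w**2 + 72*k*w - 12*w**2*log(3*w - 2) - 6*w**2*log(w**2 + 4) + 8*w*log(3*w - 2) - 24*log(w**2 + 4))/(9*w**3 - 6*w**2 + 36*w - 24), which equals f(w).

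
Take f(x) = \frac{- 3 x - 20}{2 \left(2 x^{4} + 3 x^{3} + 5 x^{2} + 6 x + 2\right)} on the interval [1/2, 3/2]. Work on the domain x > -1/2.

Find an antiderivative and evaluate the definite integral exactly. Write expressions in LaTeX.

Factor the denominator (2 \left(x + 1\right) \left(2 x + 1\right) \left(x^{2} + 2\right)) and decompose: f = \frac{23 x + 14}{18 \left(x^{2} + 2\right)} - \frac{74}{9 \left(2 x + 1\right)} + \frac{17}{6 \left(x + 1\right)}; each piece integrates to a log, atan, or power term.
F(x) = \frac{- 148 \log{\left(x + \frac{1}{2} \right)} + 102 \log{\left(x + 1 \right)} + 23 \log{\left(x^{2} + 2 \right)} + 14 \sqrt{2} \operatorname{atan}{\left(\frac{\sqrt{2} x}{2} \right)}}{36} is an antiderivative of f.
Check: d/dx[\frac{- 148 \log{\left(x + \frac{1}{2} \right)} + 102 \log{\left(x + 1 \right)} + 23 \log{\left(x^{2} + 2 \right)} + 14 \sqrt{2} \operatorname{atan}{\left(\frac{\sqrt{2} x}{2} \right)}}{36}] = \frac{- 3 x - 20}{4 x^{4} + 6 x^{3} + 10 x^{2} + 12 x + 4}, which equals f(x).
F(3/2) = - \frac{37 \log{\left(2 \right)}}{9} + \frac{7 \sqrt{2} \operatorname{atan}{\left(\frac{3 \sqrt{2}}{4} \right)}}{18} + \frac{23 \log{\left(\frac{17}{4} \right)}}{36} + \frac{17 \log{\left(\frac{5}{2} \right)}}{6}; F(1/2) = \frac{7 \sqrt{2} \operatorname{atan}{\left(\frac{\sqrt{2}}{4} \right)}}{18} + \frac{23 \log{\left(\frac{9}{4} \right)}}{36} + \frac{17 \log{\left(\frac{3}{2} \right)}}{6}.
Integral = F(3/2) - F(1/2) = - \frac{37 \log{\left(2 \right)}}{9} - \frac{17 \log{\left(\frac{3}{2} \right)}}{6} - \frac{23 \log{\left(\frac{9}{4} \right)}}{36} - \frac{7 \sqrt{2} \operatorname{atan}{\left(\frac{\sqrt{2}}{4} \right)}}{18} + \frac{7 \sqrt{2} \operatorname{atan}{\left(\frac{3 \sqrt{2}}{4} \right)}}{18} + \frac{23 \log{\left(\frac{17}{4} \right)}}{36} + \frac{17 \log{\left(\frac{5}{2} \right)}}{6}.

Antiderivative: F(x) = \frac{- 148 \log{\left(x + \frac{1}{2} \right)} + 102 \log{\left(x + 1 \right)} + 23 \log{\left(x^{2} + 2 \right)} + 14 \sqrt{2} \operatorname{atan}{\left(\frac{\sqrt{2} x}{2} \right)}}{36}; value = - \frac{37 \log{\left(2 \right)}}{9} - \frac{17 \log{\left(\frac{3}{2} \right)}}{6} - \frac{23 \log{\left(\frac{9}{4} \right)}}{36} - \frac{7 \sqrt{2} \operatorname{atan}{\left(\frac{\sqrt{2}}{4} \right)}}{18} + \frac{7 \sqrt{2} \operatorname{atan}{\left(\frac{3 \sqrt{2}}{4} \right)}}{18} + \frac{23 \log{\left(\frac{17}{4} \right)}}{36} + \frac{17 \log{\left(\frac{5}{2} \right)}}{6}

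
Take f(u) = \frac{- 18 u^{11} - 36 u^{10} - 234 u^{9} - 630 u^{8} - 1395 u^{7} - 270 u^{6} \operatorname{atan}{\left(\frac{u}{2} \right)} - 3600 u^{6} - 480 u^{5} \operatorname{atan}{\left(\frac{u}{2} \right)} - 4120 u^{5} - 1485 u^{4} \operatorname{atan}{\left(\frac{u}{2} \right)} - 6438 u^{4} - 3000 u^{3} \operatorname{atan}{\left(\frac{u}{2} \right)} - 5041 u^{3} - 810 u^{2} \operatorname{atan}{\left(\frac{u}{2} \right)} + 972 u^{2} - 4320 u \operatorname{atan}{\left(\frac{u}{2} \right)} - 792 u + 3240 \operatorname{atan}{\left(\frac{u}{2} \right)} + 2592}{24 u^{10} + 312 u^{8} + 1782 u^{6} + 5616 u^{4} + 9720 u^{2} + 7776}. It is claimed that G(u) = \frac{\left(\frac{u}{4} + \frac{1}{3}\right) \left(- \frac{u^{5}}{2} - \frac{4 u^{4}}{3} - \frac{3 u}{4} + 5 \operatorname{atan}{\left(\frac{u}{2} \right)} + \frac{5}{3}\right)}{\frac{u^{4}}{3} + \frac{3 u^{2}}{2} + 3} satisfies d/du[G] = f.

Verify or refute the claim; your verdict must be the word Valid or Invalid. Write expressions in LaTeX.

Valid: G'(u) = f(u).

d/du[G] = \frac{- 18 u^{11} - 36 u^{10} - 234 u^{9} - 630 u^{8} - 1395 u^{7} - 270 u^{6} \operatorname{atan}{\left(\frac{u}{2} \right)} - 3600 u^{6} - 480 u^{5} \operatorname{atan}{\left(\frac{u}{2} \right)} - 4120 u^{5} - 1485 u^{4} \operatorname{atan}{\left(\frac{u}{2} \right)} - 6438 u^{4} - 3000 u^{3} \operatorname{atan}{\left(\frac{u}{2} \right)} - 5041 u^{3} - 810 u^{2} \operatorname{atan}{\left(\frac{u}{2} \right)} + 972 u^{2} - 4320 u \operatorname{atan}{\left(\frac{u}{2} \right)} - 792 u + 3240 \operatorname{atan}{\left(\frac{u}{2} \right)} + 2592}{24 u^{10} + 312 u^{8} + 1782 u^{6} + 5616 u^{4} + 9720 u^{2} + 7776}
This equals f(u) exactly, so the claim holds.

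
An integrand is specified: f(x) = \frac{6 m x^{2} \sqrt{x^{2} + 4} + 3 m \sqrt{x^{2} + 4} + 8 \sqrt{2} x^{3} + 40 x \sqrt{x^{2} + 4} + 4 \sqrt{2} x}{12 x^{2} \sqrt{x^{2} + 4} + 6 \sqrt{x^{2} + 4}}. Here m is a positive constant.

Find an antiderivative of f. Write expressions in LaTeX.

An antiderivative is F(x) = \frac{\sqrt{2} \left(3 \sqrt{2} m x + 8 \sqrt{x^{2} + 4} + 10 \sqrt{2} \log{\left(2 x^{2} + 1 \right)}\right)}{12}.

For F(x) to be correct the identity F'(x) - f(x) = 0 must hold.
Check: d/dx[\frac{\sqrt{2} \left(3 \sqrt{2} m x + 8 \sqrt{x^{2} + 4} + 10 \sqrt{2} \log{\left(2 x^{2} + 1 \right)}\right)}{12}] = \frac{6 m x^{2} \sqrt{x^{2} + 4} + 3 m \sqrt{x^{2} + 4} + 8 \sqrt{2} x^{3} + 40 x \sqrt{x^{2} + 4} + 4 \sqrt{2} x}{12 x^{2} \sqrt{x^{2} + 4} + 6 \sqrt{x^{2} + 4}} = f(x).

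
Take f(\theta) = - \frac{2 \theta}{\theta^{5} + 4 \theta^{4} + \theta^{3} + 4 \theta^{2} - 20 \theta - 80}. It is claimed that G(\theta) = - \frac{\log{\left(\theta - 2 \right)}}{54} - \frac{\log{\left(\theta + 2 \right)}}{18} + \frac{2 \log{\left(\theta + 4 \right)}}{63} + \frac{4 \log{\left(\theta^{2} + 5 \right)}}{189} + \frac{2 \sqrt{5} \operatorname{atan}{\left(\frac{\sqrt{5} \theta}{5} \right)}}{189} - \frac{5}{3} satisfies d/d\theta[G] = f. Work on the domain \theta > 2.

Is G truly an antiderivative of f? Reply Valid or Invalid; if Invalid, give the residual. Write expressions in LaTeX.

d/d\theta[G] = - \frac{2 \theta}{\theta^{5} + 4 \theta^{4} + \theta^{3} + 4 \theta^{2} - 20 \theta - 80}
This equals f(\theta) exactly, so the claim holds.

Valid - the claim checks out under differentiation.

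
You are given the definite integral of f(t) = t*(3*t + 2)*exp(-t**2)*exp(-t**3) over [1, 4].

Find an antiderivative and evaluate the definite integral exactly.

The substitution u = -t**3 - t**2 works: f is exactly (dF/du)*(du/dt) for that inner function.
F(t) = -exp(-t**2)*exp(-t**3) is an antiderivative of f.
Check: d/dt[-exp(-t**2)*exp(-t**3)] = (3*t**2 + 2*t)*exp(-t**2)*exp(-t**3), which equals f(t).
F(4) = -exp(-80); F(1) = -exp(-2).
Integral = F(4) - F(1) = -exp(-80) + exp(-2).

Antiderivative: F(t) = -exp(-t**2)*exp(-t**3); value = -exp(-80) + exp(-2)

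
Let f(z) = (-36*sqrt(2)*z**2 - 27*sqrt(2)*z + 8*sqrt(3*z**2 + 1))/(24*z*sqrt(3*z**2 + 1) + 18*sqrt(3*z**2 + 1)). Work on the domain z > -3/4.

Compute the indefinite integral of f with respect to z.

F(z) = -sqrt(3*z**2/2 + 1/2) + log(2*z + 3/2)/3 + C

Whatever form F(z) takes, F'(z) = f(z) is non-negotiable.
Check: d/dz[-sqrt(3*z**2/2 + 1/2) + log(2*z + 3/2)/3] = (-36*sqrt(2)*z**2 - 27*sqrt(2)*z + 8*sqrt(3*z**2 + 1))/(24*z*sqrt(3*z**2 + 1) + 18*sqrt(3*z**2 + 1)) = f(z).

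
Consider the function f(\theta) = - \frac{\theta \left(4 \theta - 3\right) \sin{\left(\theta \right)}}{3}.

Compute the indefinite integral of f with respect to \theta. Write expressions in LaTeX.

A first test for any F(\theta): its \theta-derivative must equal f(\theta) identically.
Check: d/d\theta[\frac{4 \theta^{2} \cos{\left(\theta \right)} - 8 \theta \sin{\left(\theta \right)} - 3 \theta \cos{\left(\theta \right)} + 3 \sin{\left(\theta \right)} - 8 \cos{\left(\theta \right)}}{3}] = - \frac{4 \theta^{2} \sin{\left(\theta \right)}}{3} + \theta \sin{\left(\theta \right)}, which equals f(\theta).

F(\theta) = \frac{4 \theta^{2} \cos{\left(\theta \right)} - 8 \theta \sin{\left(\theta \right)} - 3 \theta \cos{\left(\theta \right)} + 3 \sin{\left(\theta \right)} - 8 \cos{\left(\theta \right)}}{3} + C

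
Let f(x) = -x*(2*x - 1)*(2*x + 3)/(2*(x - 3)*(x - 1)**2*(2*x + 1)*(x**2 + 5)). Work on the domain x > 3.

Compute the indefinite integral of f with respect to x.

F(x) = -135*log(x - 3)/784 + 29*log(x - 1)/144 + 16*log(x + 1/2)/1323 - 437*log(x**2 + 5)/21168 + 533*sqrt(5)*atan(sqrt(5)*x/5)/10584 - 5/(72*x - 72) + C

Factor the denominator (2*(x - 3)*(x - 1)**2*(2*x + 1)*(x**2 + 5)) and decompose: f = -(437*x - 2665)/(10584*(x**2 + 5)) + 32/(1323*(2*x + 1)) + 29/(144*(x - 1)) + 5/(72*(x - 1)**2) - 135/(784*(x - 3)); each piece integrates to a log, atan, or power term.
Check: d/dx[-135*log(x - 3)/784 + 29*log(x - 1)/144 + 16*log(x + 1/2)/1323 - 437*log(x**2 + 5)/21168 + 533*sqrt(5)*atan(sqrt(5)*x/5)/10584 - 5/(72*x - 72)] = (-4*x**3 - 4*x**2 + 3*x)/(4*x**6 - 18*x**5 + 38*x**4 - 88*x**3 + 84*x**2 + 10*x - 30), which equals f(x).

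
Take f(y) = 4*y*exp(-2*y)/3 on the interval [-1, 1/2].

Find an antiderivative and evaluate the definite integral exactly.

f has the shape u'v + uv' for u = -2*y/3 - 1/3 and v = exp(-2*y) — it is the derivative of the product u*v.
F(y) = (-2*y - 1)*exp(-2*y)/3 is an antiderivative of f.
Check: d/dy[(-2*y - 1)*exp(-2*y)/3] = 4*y*exp(-2*y)/3 = f(y).
F(1/2) = -2*exp(-1)/3; F(-1) = exp(2)/3.
Integral = F(1/2) - F(-1) = -exp(2)/3 - 2*exp(-1)/3.

Antiderivative: F(y) = (-2*y - 1)*exp(-2*y)/3; value = -exp(2)/3 - 2*exp(-1)/3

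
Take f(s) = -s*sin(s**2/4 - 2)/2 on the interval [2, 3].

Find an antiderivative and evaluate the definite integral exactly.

Antiderivative: F(s) = cos(s**2/4 - 2); value = -cos(1) + cos(1/4)

The substitution u = s**2/4 - 2 works: f is exactly (dF/du)*(du/ds) for that inner function.
F(s) = cos(s**2/4 - 2) is an antiderivative of f.
Check: d/ds[cos(s**2/4 - 2)] = -s*sin(s**2/4 - 2)/2 = f(s).
F(3) = cos(1/4); F(2) = cos(1).
Integral = F(3) - F(2) = -cos(1) + cos(1/4).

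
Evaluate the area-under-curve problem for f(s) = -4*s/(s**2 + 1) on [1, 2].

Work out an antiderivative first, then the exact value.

f matches the chain-rule pattern g'(h)*h' with inner function h(s) = 3*s**2 + 3; substituting u = h(s) collapses the integral.
F(s) = -2*log(3*s**2 + 3) is an antiderivative of f.
Check: d/ds[-2*log(3*s**2 + 3)] = -4*s/(s**2 + 1) = f(s).
F(2) = -2*log(15); F(1) = -2*log(6).
Integral = F(2) - F(1) = -2*log(15) + 2*log(6).

Antiderivative: F(s) = -2*log(3*s**2 + 3); value = -2*log(15) + 2*log(6)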